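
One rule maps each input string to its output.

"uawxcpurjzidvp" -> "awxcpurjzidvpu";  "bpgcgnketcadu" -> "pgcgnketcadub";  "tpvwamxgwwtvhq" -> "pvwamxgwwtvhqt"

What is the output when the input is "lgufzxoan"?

gufzxoanl

The pattern: move the first character to the end.
Doing the same to "lgufzxoan": "gufzxoanl".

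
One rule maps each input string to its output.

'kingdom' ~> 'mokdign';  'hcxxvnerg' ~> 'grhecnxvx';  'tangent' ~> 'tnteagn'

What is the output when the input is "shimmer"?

resmhmi

Looking at the pairs, the operation is to move the last character to the front, then take characters alternately from the front and the back (1st, last, 2nd, 2nd-last, ...).
For "shimmer", step one produces "rshimme"; step two turns that into "resmhmi".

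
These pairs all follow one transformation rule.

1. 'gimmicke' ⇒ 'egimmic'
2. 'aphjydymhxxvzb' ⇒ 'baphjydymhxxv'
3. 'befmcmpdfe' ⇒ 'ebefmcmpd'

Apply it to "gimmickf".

fgimmic

The transformation: move the last character to the front, then delete the last character.
Applying that to "gimmickf" gives "fgimmic".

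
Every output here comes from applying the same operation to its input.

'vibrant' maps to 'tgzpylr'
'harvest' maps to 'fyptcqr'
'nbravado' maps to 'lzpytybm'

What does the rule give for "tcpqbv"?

The pattern: shift every letter 2 places backward in the alphabet (wrapping around).
On "tcpqbv" that produces "ranozt".

ranozt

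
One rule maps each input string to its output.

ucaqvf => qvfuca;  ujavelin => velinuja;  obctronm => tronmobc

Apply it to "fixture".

turefix

Each output is the input with this applied: move the first 3 characters to the end (rotate left by 3).
Doing the same to "fixture": "turefix".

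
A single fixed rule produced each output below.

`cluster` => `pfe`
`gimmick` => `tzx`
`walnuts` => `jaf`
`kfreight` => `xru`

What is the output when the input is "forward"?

sjq

The rule is to shift every letter 13 places forward in the alphabet (wrapping around) — i.e. ROT13, then keep one character in every 3, starting at position 1 (positions 1st, 4th, 7th, ...).
Applying that to "forward" gives "sjq".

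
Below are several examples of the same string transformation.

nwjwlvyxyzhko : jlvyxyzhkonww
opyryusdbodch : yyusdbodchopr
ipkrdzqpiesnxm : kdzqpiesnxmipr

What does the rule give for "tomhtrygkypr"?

mtrygkyprtoh

The pattern: move the first 3 characters to the end (rotate left by 3), then swap the first and last characters.
Doing the same to "tomhtrygkypr": "mtrygkyprtoh".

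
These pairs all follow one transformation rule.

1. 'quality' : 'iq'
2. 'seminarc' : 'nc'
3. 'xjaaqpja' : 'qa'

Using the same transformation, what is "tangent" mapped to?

Looking at the pairs, the operation is to move the first 2 characters to the end (rotate left by 2), then keep one character in every 3, starting at position 3 (positions 3rd, 6th, 9th, ...).
Working it through for "tangent": intermediate "ngentta", final "et".
(Check on "xjaaqpja": → "aaqpjaxj" → "qa" ✓)

et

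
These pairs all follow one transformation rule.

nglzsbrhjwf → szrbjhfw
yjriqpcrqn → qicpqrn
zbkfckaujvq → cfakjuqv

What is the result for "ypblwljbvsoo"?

In each case the input is transformed by: delete the first 3 characters, then swap each adjacent pair of characters (1↔2, 3↔4, ...).
Working it through for "ypblwljbvsoo": intermediate "lwljbvsoo", final "wljlvboso".
(Check on "zbkfckaujvq": → "fckaujvq" → "cfakjuqv" ✓)

wljlvboso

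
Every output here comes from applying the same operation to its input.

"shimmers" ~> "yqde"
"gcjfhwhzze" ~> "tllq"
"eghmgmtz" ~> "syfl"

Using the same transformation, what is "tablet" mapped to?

nxqf

The transformation: shift every letter 12 places forward in the alphabet (wrapping around), then keep only the last 4 characters.
Starting from "tablet": after the first operation, "fmnxqf"; after the second, "nxqf".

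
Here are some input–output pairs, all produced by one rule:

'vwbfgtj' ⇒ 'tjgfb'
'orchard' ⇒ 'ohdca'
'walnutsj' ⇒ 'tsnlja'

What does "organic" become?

nigca

The pattern: sort the characters into reverse alphabetical order, then delete the first 2 characters.
Working it through for "organic": intermediate "ronigca", final "nigca".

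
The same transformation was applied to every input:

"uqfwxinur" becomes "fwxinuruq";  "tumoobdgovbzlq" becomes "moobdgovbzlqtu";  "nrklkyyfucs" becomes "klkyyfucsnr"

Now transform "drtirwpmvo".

What's happening: move the first 2 characters to the end (rotate left by 2).
Applying that to "drtirwpmvo" gives "tirwpmvodr".

tirwpmvodr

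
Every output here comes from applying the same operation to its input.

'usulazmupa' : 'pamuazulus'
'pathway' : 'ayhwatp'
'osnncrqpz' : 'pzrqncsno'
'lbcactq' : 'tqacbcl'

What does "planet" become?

etanpl

In each case the input is transformed by: reverse the string, then swap each adjacent pair of characters (1↔2, 3↔4, ...).
Applying both steps to "planet": "tenalp", then "etanpl".
(Check on "usulazmupa": → "apumzalusu" → "pamuazulus" ✓)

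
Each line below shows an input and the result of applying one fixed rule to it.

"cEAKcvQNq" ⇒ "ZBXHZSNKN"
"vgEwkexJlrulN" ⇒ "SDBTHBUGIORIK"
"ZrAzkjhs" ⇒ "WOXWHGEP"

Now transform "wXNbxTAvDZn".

TUKYUQXSAWK

Rule — shift every letter 3 places backward in the alphabet (wrapping around), then convert every letter to uppercase.
For "wXNbxTAvDZn", step one produces "tUKyuQXsAWk"; step two turns that into "TUKYUQXSAWK".
(Check on "cEAKcvQNq": → "zBXHzsNKn" → "ZBXHZSNKN" ✓)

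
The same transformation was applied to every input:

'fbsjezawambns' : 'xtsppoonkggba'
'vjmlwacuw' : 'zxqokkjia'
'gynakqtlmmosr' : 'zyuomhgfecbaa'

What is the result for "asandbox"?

Looking at the pairs, the operation is to shift every letter 12 places backward in the alphabet (wrapping around), then sort the characters into reverse alphabetical order.
For "asandbox", step one produces "ogobrpcl"; step two turns that into "rpoolgcb".

rpoolgcb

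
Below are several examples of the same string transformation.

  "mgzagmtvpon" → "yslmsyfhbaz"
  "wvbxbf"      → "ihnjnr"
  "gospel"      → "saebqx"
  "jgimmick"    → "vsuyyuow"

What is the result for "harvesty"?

Looking at the pairs, the operation is to shift every letter 12 places forward in the alphabet (wrapping around).
Applying that to "harvesty" gives "tmdhqefk".

tmdhqefk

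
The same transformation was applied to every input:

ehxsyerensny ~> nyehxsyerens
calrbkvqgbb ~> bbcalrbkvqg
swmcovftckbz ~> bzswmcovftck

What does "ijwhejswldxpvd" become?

vdijwhejswldxp

What's happening: move the last 2 characters to the front (rotate right by 2).
Doing the same to "ijwhejswldxpvd": "vdijwhejswldxp".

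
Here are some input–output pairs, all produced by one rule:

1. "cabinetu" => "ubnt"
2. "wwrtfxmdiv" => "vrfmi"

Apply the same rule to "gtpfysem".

mpye

In each case the input is transformed by: swap the first and last characters, then keep every other character starting from the first (positions 1st, 3rd, 5th, ...).
For "gtpfysem", step one produces "mtpfyseg"; step two turns that into "mpye".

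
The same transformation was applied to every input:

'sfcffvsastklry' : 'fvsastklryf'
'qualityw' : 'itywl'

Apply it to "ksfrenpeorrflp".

The pattern: delete the first 3 characters, then move the first character to the end.
So "ksfrenpeorrflp" becomes "enpeorrflpr".

enpeorrflpr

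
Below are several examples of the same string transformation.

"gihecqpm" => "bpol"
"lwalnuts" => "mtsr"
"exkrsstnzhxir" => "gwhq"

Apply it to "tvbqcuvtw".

The pattern: shift every letter 1 place backward in the alphabet (wrapping around), then keep only the last 4 characters.
Starting from "tvbqcuvtw": after the first operation, "suapbtusv"; after the second, "tusv".

tusv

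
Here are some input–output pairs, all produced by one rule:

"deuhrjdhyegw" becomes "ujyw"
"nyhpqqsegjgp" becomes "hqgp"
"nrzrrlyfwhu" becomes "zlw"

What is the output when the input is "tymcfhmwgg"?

mhg

Each output is the input with this applied: keep one character in every 3, starting at position 3 (positions 3rd, 6th, 9th, ...).
On "tymcfhmwgg" that produces "mhg".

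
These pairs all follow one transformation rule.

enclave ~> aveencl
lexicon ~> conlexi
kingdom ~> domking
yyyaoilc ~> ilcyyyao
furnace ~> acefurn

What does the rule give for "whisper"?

perwhis

Each output is the input with this applied: move the last 3 characters to the front (rotate right by 3).
"whisper" → "perwhis".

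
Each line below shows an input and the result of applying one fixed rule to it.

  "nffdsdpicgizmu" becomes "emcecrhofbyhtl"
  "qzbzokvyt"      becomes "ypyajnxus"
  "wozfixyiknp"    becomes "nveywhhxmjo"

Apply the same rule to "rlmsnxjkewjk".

The rule is to swap each adjacent pair of characters (1↔2, 3↔4, ...), then shift every letter 1 place backward in the alphabet (wrapping around).
Doing the same to "rlmsnxjkewjk": "kqrlwmjivdji".

kqrlwmjivdji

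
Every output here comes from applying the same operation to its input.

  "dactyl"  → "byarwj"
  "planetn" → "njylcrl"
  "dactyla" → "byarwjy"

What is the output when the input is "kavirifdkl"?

iytgpgdbij

In each case the input is transformed by: shift every letter 2 places backward in the alphabet (wrapping around).
On "kavirifdkl" that produces "iytgpgdbij".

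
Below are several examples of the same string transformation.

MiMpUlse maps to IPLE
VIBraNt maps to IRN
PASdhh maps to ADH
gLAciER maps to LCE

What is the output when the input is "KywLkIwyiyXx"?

YLIYYX

The pattern: keep every other character starting from the second (positions 2nd, 4th, 6th, ...), then convert every letter to uppercase.
Starting from "KywLkIwyiyXx": after the first operation, "yLIyyx"; after the second, "YLIYYX".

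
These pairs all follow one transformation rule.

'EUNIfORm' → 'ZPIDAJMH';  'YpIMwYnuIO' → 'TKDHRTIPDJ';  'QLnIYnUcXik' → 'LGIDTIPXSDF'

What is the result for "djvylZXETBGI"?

The pattern: shift every letter 5 places backward in the alphabet (wrapping around), then convert every letter to uppercase.
For "djvylZXETBGI" the result is "YEQTGUSZOWBD".
(Check on "EUNIfORm": → "ZPIDaJMh" → "ZPIDAJMH" ✓)

YEQTGUSZOWBD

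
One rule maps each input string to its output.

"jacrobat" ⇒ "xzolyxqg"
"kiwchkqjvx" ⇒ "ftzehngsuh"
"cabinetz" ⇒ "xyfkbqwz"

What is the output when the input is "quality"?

The rule is to shift every letter 3 places backward in the alphabet (wrapping around), then move the first character to the end.
So "quality" becomes "rxifqvn".

rxifqvn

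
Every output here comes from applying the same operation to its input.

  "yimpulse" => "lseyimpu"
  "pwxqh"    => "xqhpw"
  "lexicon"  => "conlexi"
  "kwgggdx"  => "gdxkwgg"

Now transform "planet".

The pattern: move the last 3 characters to the front (rotate right by 3).
On "planet" that produces "netpla".

netpla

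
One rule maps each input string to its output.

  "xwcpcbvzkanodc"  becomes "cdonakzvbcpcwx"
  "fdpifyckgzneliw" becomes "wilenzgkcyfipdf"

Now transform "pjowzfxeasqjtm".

mtjqsaexfzwojp

Looking at the pairs, the operation is to reverse the string.
On "pjowzfxeasqjtm" that produces "mtjqsaexfzwojp".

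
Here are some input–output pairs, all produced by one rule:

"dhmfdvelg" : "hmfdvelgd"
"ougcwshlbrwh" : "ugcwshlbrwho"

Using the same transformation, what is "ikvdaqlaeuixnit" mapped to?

The pattern: move the first character to the end.
Doing the same to "ikvdaqlaeuixnit": "kvdaqlaeuixniti".

kvdaqlaeuixniti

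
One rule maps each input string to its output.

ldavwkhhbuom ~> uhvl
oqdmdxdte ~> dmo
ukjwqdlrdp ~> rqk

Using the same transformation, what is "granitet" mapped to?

ta

Each output is the input with this applied: reverse the string, then keep one character in every 3, starting at position 3 (positions 3rd, 6th, 9th, ...).
Applying both steps to "granitet": "tetinarg", then "ta".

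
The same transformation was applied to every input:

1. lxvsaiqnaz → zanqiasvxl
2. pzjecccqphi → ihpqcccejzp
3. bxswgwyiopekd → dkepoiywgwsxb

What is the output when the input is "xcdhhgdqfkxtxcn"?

The transformation: reverse the string.
So "xcdhhgdqfkxtxcn" becomes "ncxtxkfqdghhdcx".

ncxtxkfqdghhdcx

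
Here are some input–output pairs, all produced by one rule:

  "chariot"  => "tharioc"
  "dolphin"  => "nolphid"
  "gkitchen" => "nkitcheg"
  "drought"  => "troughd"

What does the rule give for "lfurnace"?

efurnacl

Looking at the pairs, the operation is to swap the first and last characters.
"lfurnace" → "efurnacl".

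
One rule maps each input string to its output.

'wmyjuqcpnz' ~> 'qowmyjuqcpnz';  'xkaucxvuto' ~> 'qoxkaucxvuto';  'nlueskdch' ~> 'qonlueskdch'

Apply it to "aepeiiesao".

The transformation: prepend "qo".
For "aepeiiesao" the result is "qoaepeiiesao".

qoaepeiiesao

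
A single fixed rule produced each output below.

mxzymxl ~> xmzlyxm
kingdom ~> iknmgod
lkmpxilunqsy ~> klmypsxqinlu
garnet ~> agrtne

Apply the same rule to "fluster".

The transformation: move the first character to the end, then take characters alternately from the front and the back (1st, last, 2nd, 2nd-last, ...).
On "fluster" that produces "lfurset".

lfurset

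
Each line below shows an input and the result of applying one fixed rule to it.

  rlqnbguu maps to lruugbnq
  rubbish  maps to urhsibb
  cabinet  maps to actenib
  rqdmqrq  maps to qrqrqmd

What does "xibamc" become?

Looking at the pairs, the operation is to reverse the string, then move the last 2 characters to the front (rotate right by 2).
Working it through for "xibamc": intermediate "cmabix", final "ixcmab".

ixcmab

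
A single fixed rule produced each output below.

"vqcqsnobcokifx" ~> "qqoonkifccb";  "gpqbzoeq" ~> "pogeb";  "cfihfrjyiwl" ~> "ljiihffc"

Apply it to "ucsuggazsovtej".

Rule — sort the characters into reverse alphabetical order, then delete the first 3 characters.
Starting from "ucsuggazsovtej": after the first operation, "zvuutssojggeca"; after the second, "utssojggeca".
(Check on "vqcqsnobcokifx": → "xvsqqoonkifccb" → "qqoonkifccb" ✓)

utssojggeca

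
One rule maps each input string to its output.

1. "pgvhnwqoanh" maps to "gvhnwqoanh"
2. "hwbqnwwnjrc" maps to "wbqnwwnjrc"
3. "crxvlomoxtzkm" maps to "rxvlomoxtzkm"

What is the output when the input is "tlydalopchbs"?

Rule — delete the first character.
Doing the same to "tlydalopchbs": "lydalopchbs".

lydalopchbs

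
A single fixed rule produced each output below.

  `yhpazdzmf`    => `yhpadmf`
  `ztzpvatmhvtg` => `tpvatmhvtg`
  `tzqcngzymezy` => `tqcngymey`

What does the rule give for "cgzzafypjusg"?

cgafypjusg

The transformation: remove every "z".
Doing the same to "cgzzafypjusg": "cgafypjusg".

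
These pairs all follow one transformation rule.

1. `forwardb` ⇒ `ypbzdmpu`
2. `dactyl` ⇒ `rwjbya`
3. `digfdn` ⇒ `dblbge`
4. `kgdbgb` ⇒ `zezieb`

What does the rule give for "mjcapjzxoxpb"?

xvmvnzkhaynh

Each output is the input with this applied: shift every letter 2 places backward in the alphabet (wrapping around), then swap the front and back halves of the string.
"mjcapjzxoxpb" → "khaynhxvmvnz" → "xvmvnzkhaynh".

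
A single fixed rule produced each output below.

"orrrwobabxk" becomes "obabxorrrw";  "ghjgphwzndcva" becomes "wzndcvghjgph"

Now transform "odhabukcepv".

ukcepodhab

What's happening: delete the last character, then swap the front and back halves of the string.
"odhabukcepv" → "ukcepodhab".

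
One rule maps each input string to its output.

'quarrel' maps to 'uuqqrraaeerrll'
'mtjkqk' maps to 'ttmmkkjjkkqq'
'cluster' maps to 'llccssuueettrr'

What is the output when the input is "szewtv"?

What's happening: swap each adjacent pair of characters (1↔2, 3↔4, ...), then double every character.
For "szewtv", step one produces "zswevt"; step two turns that into "zzsswweevvtt".

zzsswweevvtt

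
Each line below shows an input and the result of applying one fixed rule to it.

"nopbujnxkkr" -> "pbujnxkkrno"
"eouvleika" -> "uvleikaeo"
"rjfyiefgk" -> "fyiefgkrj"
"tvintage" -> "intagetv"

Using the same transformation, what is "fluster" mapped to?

usterfl

The transformation: move the first 2 characters to the end (rotate left by 2).
Doing the same to "fluster": "usterfl".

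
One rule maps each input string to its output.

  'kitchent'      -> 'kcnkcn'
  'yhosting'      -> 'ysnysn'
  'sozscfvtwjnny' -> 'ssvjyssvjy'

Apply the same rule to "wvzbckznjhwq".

wbzhwbzh

Looking at the pairs, the operation is to keep one character in every 3, starting at position 1 (positions 1st, 4th, 7th, ...), then write the whole string twice.
Applying both steps to "wvzbckznjhwq": "wbzh", then "wbzhwbzh".
(Check on "yhosting": → "ysn" → "ysnysn" ✓)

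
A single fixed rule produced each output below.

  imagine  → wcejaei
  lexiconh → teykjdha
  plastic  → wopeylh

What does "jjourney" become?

kqnjauff

The rule is to shift every letter 4 places backward in the alphabet (wrapping around), then move the first 2 characters to the end (rotate left by 2).
Working it through for "jjourney": intermediate "ffkqnjau", final "kqnjauff".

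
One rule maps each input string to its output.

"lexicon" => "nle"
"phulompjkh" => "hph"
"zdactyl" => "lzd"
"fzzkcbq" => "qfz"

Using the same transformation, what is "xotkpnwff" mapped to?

fxo

In each case the input is transformed by: move the first 2 characters to the end (rotate left by 2), then keep only the last 3 characters.
Starting from "xotkpnwff": after the first operation, "tkpnwffxo"; after the second, "fxo".
(Check on "phulompjkh": → "ulompjkhph" → "hph" ✓)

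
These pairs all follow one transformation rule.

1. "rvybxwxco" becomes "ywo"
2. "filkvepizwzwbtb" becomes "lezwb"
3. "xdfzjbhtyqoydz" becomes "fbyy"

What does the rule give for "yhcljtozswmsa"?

The transformation: keep one character in every 3, starting at position 3 (positions 3rd, 6th, 9th, ...).
So "yhcljtozswmsa" becomes "ctss".

ctss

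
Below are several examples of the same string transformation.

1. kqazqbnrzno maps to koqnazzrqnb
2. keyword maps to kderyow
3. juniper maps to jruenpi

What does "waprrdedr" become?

wradperdr

The transformation: take characters alternately from the front and the back (1st, last, 2nd, 2nd-last, ...).
"waprrdedr" → "wradperdr".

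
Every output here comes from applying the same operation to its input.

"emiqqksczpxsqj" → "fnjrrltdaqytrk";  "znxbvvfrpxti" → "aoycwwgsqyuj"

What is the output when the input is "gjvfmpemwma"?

hkwgnqfnxnb

Looking at the pairs, the operation is to shift every letter 1 place forward in the alphabet (wrapping around).
For "gjvfmpemwma" the result is "hkwgnqfnxnb".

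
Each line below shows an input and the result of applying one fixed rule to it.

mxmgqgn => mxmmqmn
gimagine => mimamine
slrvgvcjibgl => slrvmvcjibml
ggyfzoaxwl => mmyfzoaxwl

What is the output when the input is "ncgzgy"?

ncmzmy

The rule is to replace every "g" with "m".
Doing the same to "ncgzgy": "ncmzmy".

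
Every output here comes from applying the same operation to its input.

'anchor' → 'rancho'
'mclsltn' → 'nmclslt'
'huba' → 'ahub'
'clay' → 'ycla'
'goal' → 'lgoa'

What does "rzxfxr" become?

The pattern: move the last character to the front.
"rzxfxr" → "rrzxfx".

rrzxfx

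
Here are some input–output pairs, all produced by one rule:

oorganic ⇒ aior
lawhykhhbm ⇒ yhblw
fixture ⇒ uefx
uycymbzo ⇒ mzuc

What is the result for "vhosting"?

tnvo

In each case the input is transformed by: keep every other character starting from the first (positions 1st, 3rd, 5th, ...), then move the first 2 characters to the end (rotate left by 2).
"vhosting" → "votn" → "tnvo".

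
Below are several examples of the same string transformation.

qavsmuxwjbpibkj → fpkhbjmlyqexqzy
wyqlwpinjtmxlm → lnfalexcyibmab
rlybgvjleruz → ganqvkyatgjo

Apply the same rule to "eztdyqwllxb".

Each output is the input with this applied: shift every letter 11 places backward in the alphabet (wrapping around).
So "eztdyqwllxb" becomes "toisnflaamq".

toisnflaamq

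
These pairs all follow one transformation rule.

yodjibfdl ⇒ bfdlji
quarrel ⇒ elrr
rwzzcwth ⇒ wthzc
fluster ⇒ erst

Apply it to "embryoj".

The rule is to delete the first 3 characters, then move the first 2 characters to the end (rotate left by 2).
On "embryoj": the first step gives "ryoj", and the second then gives "ojry".

ojry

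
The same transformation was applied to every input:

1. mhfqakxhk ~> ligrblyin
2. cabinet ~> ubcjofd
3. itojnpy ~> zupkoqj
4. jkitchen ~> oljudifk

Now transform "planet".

The pattern: swap the first and last characters, then shift every letter 1 place forward in the alphabet (wrapping around).
"planet" → "tlanep" → "umbofq".

umbofq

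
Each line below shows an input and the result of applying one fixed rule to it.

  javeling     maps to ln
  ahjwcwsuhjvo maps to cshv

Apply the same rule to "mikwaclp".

The rule is to delete the first 3 characters, then keep every other character starting from the second (positions 2nd, 4th, 6th, ...).
So "mikwaclp" becomes "al".

al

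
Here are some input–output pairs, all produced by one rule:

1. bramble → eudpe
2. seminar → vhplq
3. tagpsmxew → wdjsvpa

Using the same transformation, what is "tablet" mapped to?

wdeo

The transformation: delete the last 2 characters, then shift every letter 3 places forward in the alphabet (wrapping around).
On "tablet" that produces "wdeo".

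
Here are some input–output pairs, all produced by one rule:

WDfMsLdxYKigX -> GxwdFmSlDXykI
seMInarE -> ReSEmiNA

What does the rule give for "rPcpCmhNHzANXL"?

xlRpCPcMHnhZan

What's happening: move the last 2 characters to the front (rotate right by 2), then flip the case of every letter.
For "rPcpCmhNHzANXL", step one produces "XLrPcpCmhNHzAN"; step two turns that into "xlRpCPcMHnhZan".
(Check on "seMInarE": → "rEseMIna" → "ReSEmiNA" ✓)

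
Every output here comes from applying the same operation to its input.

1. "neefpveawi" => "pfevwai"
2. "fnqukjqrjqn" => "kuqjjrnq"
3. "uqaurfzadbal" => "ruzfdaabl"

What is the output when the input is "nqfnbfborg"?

bnbfrog

What's happening: delete the first 3 characters, then swap each adjacent pair of characters (1↔2, 3↔4, ...).
"nqfnbfborg" → "bnbfrog".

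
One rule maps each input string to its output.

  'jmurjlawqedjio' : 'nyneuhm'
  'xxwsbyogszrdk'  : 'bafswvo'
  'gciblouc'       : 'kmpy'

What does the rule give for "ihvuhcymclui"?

Looking at the pairs, the operation is to shift every letter 4 places forward in the alphabet (wrapping around), then keep every other character starting from the first (positions 1st, 3rd, 5th, ...).
On "ihvuhcymclui": the first step gives "mlzylgcqgpym", and the second then gives "mzlcgy".

mzlcgy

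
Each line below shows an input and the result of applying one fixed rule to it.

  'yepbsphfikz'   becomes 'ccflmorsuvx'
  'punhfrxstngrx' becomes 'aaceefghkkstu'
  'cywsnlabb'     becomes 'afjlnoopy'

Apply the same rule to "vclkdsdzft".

The rule is to shift every letter 13 places forward in the alphabet (wrapping around) — i.e. ROT13, then sort the characters into alphabetical order.
Applying both steps to "vclkdsdzft": "ipyxqfqmsg", then "fgimpqqsxy".

fgimpqqsxy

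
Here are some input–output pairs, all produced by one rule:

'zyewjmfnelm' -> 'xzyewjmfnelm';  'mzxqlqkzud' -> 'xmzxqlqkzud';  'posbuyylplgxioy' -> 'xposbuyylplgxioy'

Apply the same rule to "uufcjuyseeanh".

In each case the input is transformed by: prepend "x".
Doing the same to "uufcjuyseeanh": "xuufcjuyseeanh".

xuufcjuyseeanh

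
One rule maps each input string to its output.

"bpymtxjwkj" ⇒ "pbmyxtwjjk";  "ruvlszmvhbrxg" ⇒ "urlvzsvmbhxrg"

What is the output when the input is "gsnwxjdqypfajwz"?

sgwnjxqdpyafwjz

Looking at the pairs, the operation is to swap each adjacent pair of characters (1↔2, 3↔4, ...).
On "gsnwxjdqypfajwz" that produces "sgwnjxqdpyafwjz".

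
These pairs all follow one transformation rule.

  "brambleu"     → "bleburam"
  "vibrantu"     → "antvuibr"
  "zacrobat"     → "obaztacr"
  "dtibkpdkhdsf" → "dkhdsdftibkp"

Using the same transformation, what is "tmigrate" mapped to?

Looking at the pairs, the operation is to swap the first and last characters, then swap the front and back halves of the string.
"tmigrate" → "emigratt" → "rattemig".

rattemig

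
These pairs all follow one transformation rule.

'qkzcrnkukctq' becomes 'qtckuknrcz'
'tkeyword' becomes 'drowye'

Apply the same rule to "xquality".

ytilau

Rule — reverse the string, then delete the last 2 characters.
"xquality" → "ytilau".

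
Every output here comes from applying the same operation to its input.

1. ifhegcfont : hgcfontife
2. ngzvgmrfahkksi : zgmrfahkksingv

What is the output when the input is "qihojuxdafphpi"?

The transformation: move the first 3 characters to the end (rotate left by 3), then swap the first and last characters.
Working it through for "qihojuxdafphpi": intermediate "ojuxdafphpiqih", final "hjuxdafphpiqio".

hjuxdafphpiqio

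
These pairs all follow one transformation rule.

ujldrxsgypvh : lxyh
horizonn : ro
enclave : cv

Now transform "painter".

The rule is to keep one character in every 3, starting at position 3 (positions 3rd, 6th, 9th, ...).
So "painter" becomes "ie".

ie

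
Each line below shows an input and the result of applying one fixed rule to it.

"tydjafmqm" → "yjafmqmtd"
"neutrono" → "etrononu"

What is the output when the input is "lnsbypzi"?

Rule — move the first 2 characters to the end (rotate left by 2), then swap the first and last characters.
Starting from "lnsbypzi": after the first operation, "sbypziln"; after the second, "nbypzils".

nbypzils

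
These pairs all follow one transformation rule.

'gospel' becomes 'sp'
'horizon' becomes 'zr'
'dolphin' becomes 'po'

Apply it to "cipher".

rp

Rule — sort the characters into reverse alphabetical order, then keep only the first 2 characters.
On "cipher": the first step gives "rpihec", and the second then gives "rp".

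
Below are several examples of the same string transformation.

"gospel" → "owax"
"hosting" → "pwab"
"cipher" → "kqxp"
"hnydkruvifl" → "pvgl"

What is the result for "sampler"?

aiux

Rule — shift every letter 8 places forward in the alphabet (wrapping around), then keep only the first 4 characters.
"sampler" → "aiuxtmz" → "aiux".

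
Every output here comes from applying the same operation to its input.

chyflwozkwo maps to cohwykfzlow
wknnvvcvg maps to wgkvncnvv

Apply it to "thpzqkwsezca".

tahcpzzeqskw

Looking at the pairs, the operation is to take characters alternately from the front and the back (1st, last, 2nd, 2nd-last, ...).
On "thpzqkwsezca" that produces "tahcpzzeqskw".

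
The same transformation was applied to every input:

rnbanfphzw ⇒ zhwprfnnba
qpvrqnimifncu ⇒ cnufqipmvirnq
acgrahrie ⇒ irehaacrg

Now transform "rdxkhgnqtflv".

lfvtrqdnxgkh

In each case the input is transformed by: move the last 2 characters to the front (rotate right by 2), then take characters alternately from the front and the back (1st, last, 2nd, 2nd-last, ...).
"rdxkhgnqtflv" → "lvrdxkhgnqtf" → "lfvtrqdnxgkh".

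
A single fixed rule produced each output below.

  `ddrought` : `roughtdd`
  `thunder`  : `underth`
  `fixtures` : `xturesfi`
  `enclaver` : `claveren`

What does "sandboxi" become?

What's happening: move the first 2 characters to the end (rotate left by 2).
Doing the same to "sandboxi": "ndboxisa".

ndboxisa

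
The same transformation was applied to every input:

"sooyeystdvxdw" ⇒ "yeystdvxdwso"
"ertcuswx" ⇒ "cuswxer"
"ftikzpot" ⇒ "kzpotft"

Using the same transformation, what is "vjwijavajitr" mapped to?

ijavajitrvj

Looking at the pairs, the operation is to move the first 2 characters to the end (rotate left by 2), then delete the first character.
Starting from "vjwijavajitr": after the first operation, "wijavajitrvj"; after the second, "ijavajitrvj".
(Check on "ertcuswx": → "tcuswxer" → "cuswxer" ✓)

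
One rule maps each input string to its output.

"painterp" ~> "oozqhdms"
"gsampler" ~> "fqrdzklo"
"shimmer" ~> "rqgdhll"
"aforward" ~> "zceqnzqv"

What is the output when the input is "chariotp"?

The rule is to shift every letter 1 place backward in the alphabet (wrapping around), then take characters alternately from the front and the back (1st, last, 2nd, 2nd-last, ...).
Working it through for "chariotp": intermediate "bgzqhnso", final "bogsznqh".

bogsznqh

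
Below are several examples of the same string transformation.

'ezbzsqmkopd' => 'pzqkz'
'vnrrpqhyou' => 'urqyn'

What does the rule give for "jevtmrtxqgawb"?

The transformation: keep every other character starting from the second (positions 2nd, 4th, 6th, ...), then swap the first and last characters.
For "jevtmrtxqgawb", step one produces "etrxgw"; step two turns that into "wtrxge".

wtrxge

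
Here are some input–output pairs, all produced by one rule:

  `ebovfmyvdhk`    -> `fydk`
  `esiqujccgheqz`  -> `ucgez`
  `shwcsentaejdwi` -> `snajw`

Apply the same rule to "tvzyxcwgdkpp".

xwdp

Rule — keep every other character starting from the first (positions 1st, 3rd, 5th, ...), then delete the first 2 characters.
Applying both steps to "tvzyxcwgdkpp": "tzxwdp", then "xwdp".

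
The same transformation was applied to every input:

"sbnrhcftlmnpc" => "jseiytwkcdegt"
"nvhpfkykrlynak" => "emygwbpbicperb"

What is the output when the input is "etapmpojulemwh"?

vkrgdgfalcvdny

In each case the input is transformed by: shift every letter 9 places backward in the alphabet (wrapping around).
"etapmpojulemwh" → "vkrgdgfalcvdny".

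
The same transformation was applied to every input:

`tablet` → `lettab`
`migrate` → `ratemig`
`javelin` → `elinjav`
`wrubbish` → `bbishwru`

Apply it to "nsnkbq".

What's happening: move the first 3 characters to the end (rotate left by 3).
Doing the same to "nsnkbq": "kbqnsn".

kbqnsn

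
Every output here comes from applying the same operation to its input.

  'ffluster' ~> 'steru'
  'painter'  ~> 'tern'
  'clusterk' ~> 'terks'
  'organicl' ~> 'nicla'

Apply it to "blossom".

In each case the input is transformed by: delete the first 3 characters, then move the first character to the end.
"blossom" → "soms".

soms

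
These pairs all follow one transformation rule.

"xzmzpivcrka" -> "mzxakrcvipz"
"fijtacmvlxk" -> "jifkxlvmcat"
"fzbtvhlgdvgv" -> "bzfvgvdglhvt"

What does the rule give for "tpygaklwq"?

The rule is to move the first 3 characters to the end (rotate left by 3), then reverse the string.
For "tpygaklwq" the result is "yptqwlkag".

yptqwlkag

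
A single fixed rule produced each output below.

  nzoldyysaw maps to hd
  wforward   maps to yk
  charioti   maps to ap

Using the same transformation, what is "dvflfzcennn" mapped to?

In each case the input is transformed by: shift every letter 7 places forward in the alphabet (wrapping around), then keep only the last 2 characters.
Starting from "dvflfzcennn": after the first operation, "kcmsmgjluuu"; after the second, "uu".
(Check on "wforward": → "dmvydhyk" → "yk" ✓)

uu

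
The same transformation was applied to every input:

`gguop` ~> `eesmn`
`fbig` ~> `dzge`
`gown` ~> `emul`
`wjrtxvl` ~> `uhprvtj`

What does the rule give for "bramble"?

The rule is to shift every letter 2 places backward in the alphabet (wrapping around).
On "bramble" that produces "zpykzjc".

zpykzjc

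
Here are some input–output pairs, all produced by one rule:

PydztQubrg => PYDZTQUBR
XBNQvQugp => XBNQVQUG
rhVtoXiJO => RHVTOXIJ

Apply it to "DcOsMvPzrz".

DCOSMVPZR

The transformation: delete the last character, then convert every letter to uppercase.
So "DcOsMvPzrz" becomes "DCOSMVPZR".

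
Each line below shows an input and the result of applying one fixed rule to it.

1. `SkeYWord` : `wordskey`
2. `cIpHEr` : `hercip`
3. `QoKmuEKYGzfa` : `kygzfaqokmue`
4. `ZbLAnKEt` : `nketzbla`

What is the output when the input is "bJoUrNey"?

The rule is to swap the front and back halves of the string, then convert every letter to lowercase.
For "bJoUrNey", step one produces "rNeybJoU"; step two turns that into "rneybjou".

rneybjou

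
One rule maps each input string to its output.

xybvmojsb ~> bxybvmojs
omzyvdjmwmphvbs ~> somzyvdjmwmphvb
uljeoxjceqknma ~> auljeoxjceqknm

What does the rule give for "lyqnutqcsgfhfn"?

Looking at the pairs, the operation is to move the last character to the front.
So "lyqnutqcsgfhfn" becomes "nlyqnutqcsgfhf".

nlyqnutqcsgfhf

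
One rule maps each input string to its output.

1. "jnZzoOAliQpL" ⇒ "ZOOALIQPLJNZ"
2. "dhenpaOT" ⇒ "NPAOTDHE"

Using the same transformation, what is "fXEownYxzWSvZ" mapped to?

OWNYXZWSVZFXE

The transformation: move the first 3 characters to the end (rotate left by 3), then convert every letter to uppercase.
"fXEownYxzWSvZ" → "ownYxzWSvZfXE" → "OWNYXZWSVZFXE".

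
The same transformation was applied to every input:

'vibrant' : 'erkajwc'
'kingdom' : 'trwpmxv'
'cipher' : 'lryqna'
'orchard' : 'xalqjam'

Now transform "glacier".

Looking at the pairs, the operation is to shift every letter 9 places forward in the alphabet (wrapping around).
Doing the same to "glacier": "pujlrna".

pujlrna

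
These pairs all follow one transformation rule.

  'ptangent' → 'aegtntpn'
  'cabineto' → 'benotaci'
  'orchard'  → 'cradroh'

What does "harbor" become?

Each output is the input with this applied: swap each adjacent pair of characters (1↔2, 3↔4, ...), then move the first 3 characters to the end (rotate left by 3).
Applying both steps to "harbor": "ahbrro", then "rroahb".

rroahb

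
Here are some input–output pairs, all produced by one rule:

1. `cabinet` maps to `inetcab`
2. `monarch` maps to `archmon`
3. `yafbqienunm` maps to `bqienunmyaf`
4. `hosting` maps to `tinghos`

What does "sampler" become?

Each output is the input with this applied: move the first 3 characters to the end (rotate left by 3).
Applying that to "sampler" gives "plersam".

plersam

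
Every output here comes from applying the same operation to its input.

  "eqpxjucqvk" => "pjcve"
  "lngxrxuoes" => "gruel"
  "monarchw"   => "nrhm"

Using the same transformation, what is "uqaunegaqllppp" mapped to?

angqlpu

Each output is the input with this applied: move the first character to the end, then keep every other character starting from the second (positions 2nd, 4th, 6th, ...).
Applying both steps to "uqaunegaqllppp": "qaunegaqllpppu", then "angqlpu".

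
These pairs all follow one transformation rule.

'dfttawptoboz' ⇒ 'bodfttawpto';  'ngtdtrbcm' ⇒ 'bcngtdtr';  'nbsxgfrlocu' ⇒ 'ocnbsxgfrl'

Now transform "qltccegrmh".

The pattern: delete the last character, then move the last 2 characters to the front (rotate right by 2).
On "qltccegrmh": the first step gives "qltccegrm", and the second then gives "rmqltcceg".

rmqltcceg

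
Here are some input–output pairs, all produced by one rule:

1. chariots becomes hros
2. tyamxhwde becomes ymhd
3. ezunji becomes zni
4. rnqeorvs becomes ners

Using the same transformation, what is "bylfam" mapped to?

The transformation: keep every other character starting from the second (positions 2nd, 4th, 6th, ...).
For "bylfam" the result is "yfm".

yfm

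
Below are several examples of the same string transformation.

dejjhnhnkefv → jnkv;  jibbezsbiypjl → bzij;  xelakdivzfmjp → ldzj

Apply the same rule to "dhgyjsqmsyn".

gss

The rule is to keep one character in every 3, starting at position 3 (positions 3rd, 6th, 9th, ...).
On "dhgyjsqmsyn" that produces "gss".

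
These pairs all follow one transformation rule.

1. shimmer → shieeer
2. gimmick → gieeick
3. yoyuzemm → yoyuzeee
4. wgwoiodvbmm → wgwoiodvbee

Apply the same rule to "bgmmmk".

bgeeek

Looking at the pairs, the operation is to replace every "m" with "e".
So "bgmmmk" becomes "bgeeek".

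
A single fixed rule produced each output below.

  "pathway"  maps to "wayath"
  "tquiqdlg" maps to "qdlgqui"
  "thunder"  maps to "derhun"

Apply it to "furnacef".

The transformation: delete the first character, then move the first 3 characters to the end (rotate left by 3).
So "furnacef" becomes "acefurn".

acefurn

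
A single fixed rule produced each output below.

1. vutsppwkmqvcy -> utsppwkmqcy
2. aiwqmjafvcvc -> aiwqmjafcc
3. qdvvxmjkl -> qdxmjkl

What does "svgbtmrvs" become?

Looking at the pairs, the operation is to remove every "v".
Doing the same to "svgbtmrvs": "sgbtmrs".

sgbtmrs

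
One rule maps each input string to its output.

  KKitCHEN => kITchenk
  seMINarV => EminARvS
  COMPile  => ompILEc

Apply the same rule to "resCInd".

Rule — move the first character to the end, then flip the case of every letter.
"resCInd" → "esCIndr" → "ESciNDR".

ESciNDR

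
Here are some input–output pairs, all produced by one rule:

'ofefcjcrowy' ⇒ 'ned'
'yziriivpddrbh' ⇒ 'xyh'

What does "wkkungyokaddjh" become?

vjj

The pattern: shift every letter 1 place backward in the alphabet (wrapping around), then keep only the first 3 characters.
Applying both steps to "wkkungyokaddjh": "vjjtmfxnjzccig", then "vjj".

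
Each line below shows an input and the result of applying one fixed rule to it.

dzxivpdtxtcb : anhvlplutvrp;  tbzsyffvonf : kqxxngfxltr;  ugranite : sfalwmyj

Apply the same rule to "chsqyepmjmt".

iqwhebeluzk

Each output is the input with this applied: shift every letter 8 places backward in the alphabet (wrapping around), then move the first 3 characters to the end (rotate left by 3).
Working it through for "chsqyepmjmt": intermediate "uzkiqwhebel", final "iqwhebeluzk".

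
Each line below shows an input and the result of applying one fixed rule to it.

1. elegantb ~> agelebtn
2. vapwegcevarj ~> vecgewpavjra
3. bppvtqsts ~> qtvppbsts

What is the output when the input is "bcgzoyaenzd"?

eayozgcbdzn

What's happening: move the last 3 characters to the front (rotate right by 3), then reverse the string.
Starting from "bcgzoyaenzd": after the first operation, "nzdbcgzoyae"; after the second, "eayozgcbdzn".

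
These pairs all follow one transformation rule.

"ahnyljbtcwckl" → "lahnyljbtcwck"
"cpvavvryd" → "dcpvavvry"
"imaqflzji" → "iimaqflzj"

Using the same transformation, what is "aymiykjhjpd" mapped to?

daymiykjhjp

Rule — move the last character to the front.
Doing the same to "aymiykjhjpd": "daymiykjhjp".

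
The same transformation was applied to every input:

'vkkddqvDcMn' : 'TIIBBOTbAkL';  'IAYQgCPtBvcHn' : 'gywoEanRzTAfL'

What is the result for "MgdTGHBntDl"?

kEBrefzLRbJ

The pattern: flip the case of every letter, then shift every letter 2 places backward in the alphabet (wrapping around).
Working it through for "MgdTGHBntDl": intermediate "mGDtghbNTdL", final "kEBrefzLRbJ".
(Check on "vkkddqvDcMn": → "VKKDDQVdCmN" → "TIIBBOTbAkL" ✓)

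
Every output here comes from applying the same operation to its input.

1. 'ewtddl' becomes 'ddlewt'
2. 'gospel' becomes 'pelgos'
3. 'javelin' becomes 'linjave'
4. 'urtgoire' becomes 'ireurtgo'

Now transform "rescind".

The pattern: move the last 3 characters to the front (rotate right by 3).
For "rescind" the result is "indresc".

indresc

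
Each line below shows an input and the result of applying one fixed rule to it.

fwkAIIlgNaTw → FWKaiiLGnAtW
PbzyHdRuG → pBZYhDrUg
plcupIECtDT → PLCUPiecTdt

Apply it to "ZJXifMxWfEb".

zjxIFmXwFeB

The rule is to flip the case of every letter.
Applying that to "ZJXifMxWfEb" gives "zjxIFmXwFeB".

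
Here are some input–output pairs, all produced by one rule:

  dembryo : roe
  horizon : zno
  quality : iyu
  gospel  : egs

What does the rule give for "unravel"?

vln

What's happening: move the first 3 characters to the end (rotate left by 3), then keep every other character starting from the second (positions 2nd, 4th, 6th, ...).
Working it through for "unravel": intermediate "avelunr", final "vln".
(Check on "quality": → "lityqua" → "iyu" ✓)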